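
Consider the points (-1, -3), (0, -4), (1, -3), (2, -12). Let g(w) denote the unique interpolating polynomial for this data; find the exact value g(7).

L_0(7) = (7)·(6)·(5)/[(-1)·(-2)·(-3)] = -35
L_1(7) = (8)·(6)·(5)/[(1)·(-1)·(-2)] = 120
L_2(7) = (8)·(7)·(5)/[(2)·(1)·(-1)] = -140
L_3(7) = (8)·(7)·(6)/[(3)·(2)·(1)] = 56
Sum: (-3)·(-35) + (-4)·(120) + (-3)·(-140) + (-12)·(56) = -627

-627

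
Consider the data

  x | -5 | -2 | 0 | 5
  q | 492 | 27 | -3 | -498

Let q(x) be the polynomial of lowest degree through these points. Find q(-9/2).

357

L_0(-9/2) = (-5/2)·(-9/2)·(-19/2)/[(-3)·(-5)·(-10)] = 57/80
L_1(-9/2) = (1/2)·(-9/2)·(-19/2)/[(3)·(-2)·(-7)] = 57/112
L_2(-9/2) = (1/2)·(-5/2)·(-19/2)/[(5)·(2)·(-5)] = -19/80
L_3(-9/2) = (1/2)·(-5/2)·(-9/2)/[(10)·(7)·(5)] = 9/560
Sum: 492·(57/80) + 27·(57/112) + (-3)·(-19/80) + (-498)·(9/560) = 357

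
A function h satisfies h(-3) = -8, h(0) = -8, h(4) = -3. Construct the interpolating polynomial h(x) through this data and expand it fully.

h(x) = (5/28)x^2 + (15/28)x - 8

Build the Lagrange basis polynomials:
L_0(x) = x(x - 4) / [21] = (1/21)x^2 - (4/21)x
L_1(x) = (x + 3)(x - 4) / [-12] = -(1/12)x^2 + (1/12)x + 1
L_2(x) = (x + 3)x / [28] = (1/28)x^2 + (3/28)x
h(x) = (-8)·L_0 + (-8)·L_1 + (-3)·L_2
  (-8)·L_0(x) = -(8/21)x^2 + (32/21)x
  (-8)·L_1(x) = (2/3)x^2 - (2/3)x - 8
  (-3)·L_2(x) = -(3/28)x^2 - (9/28)x
Adding term by term: (5/28)x^2 + (15/28)x - 8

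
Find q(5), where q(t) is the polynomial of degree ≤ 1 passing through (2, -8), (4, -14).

-17

Evaluate each Lagrange basis at t = 5:
L_0(5) = (1)/[(-2)] = -1/2
L_1(5) = (3)/[(2)] = 3/2
Sum: (-8)·(-1/2) + (-14)·(3/2) = -17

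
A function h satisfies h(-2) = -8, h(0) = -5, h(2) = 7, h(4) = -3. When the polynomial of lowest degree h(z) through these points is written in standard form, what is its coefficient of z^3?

-31/48

L_0(z) = z(z - 2)(z - 4) / [-48] = -(1/48)z^3 + (1/8)z^2 - (1/6)z
L_1(z) = (z + 2)(z - 2)(z - 4) / [16] = (1/16)z^3 - (1/4)z^2 - (1/4)z + 1
L_2(z) = (z + 2)z(z - 4) / [-16] = -(1/16)z^3 + (1/8)z^2 + (1/2)z
L_3(z) = (z + 2)z(z - 2) / [48] = (1/48)z^3 - (1/12)z
h(z) = (-8)·L_0 + (-5)·L_1 + 7·L_2 + (-3)·L_3
Only the coefficient of z^3 is needed; take it from each L_i and combine:
(-8)·(-1/48) + (-5)·(1/16) + 7·(-1/16) + (-3)·(1/48) = -31/48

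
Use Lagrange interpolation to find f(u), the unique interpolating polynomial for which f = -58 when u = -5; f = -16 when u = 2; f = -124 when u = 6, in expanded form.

f(u) = -3u^2 - 3u + 2

Build the Lagrange basis polynomials:
L_0(u) = (u - 2)(u - 6) / [77] = (1/77)u^2 - (8/77)u + 12/77
L_1(u) = (u + 5)(u - 6) / [-28] = -(1/28)u^2 + (1/28)u + 15/14
L_2(u) = (u + 5)(u - 2) / [44] = (1/44)u^2 + (3/44)u - 5/22
f(u) = (-58)·L_0 + (-16)·L_1 + (-124)·L_2
  (-58)·L_0(u) = -(58/77)u^2 + (464/77)u - 696/77
  (-16)·L_1(u) = (4/7)u^2 - (4/7)u - 120/7
  (-124)·L_2(u) = -(31/11)u^2 - (93/11)u + 310/11
Adding term by term: -3u^2 - 3u + 2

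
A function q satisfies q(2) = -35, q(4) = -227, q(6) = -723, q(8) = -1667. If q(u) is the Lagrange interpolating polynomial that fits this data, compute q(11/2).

L_0(11/2) = (3/2)·(-1/2)·(-5/2)/[(-2)·(-4)·(-6)] = -5/128
L_1(11/2) = (7/2)·(-1/2)·(-5/2)/[(2)·(-2)·(-4)] = 35/128
L_2(11/2) = (7/2)·(3/2)·(-5/2)/[(4)·(2)·(-2)] = 105/128
L_3(11/2) = (7/2)·(3/2)·(-1/2)/[(6)·(4)·(2)] = -7/128
Sum: (-35)·(-5/128) + (-227)·(35/128) + (-723)·(105/128) + (-1667)·(-7/128) = -4501/8

-4501/8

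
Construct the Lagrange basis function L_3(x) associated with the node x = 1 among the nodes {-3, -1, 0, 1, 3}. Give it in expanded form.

L_3(x) = -(1/16)x^4 - (1/16)x^3 + (9/16)x^2 + (9/16)x

L_3(x) = (x + 3)(x + 1)x(x - 3) / [(4)·(2)·(1)·(-2)]
       = (x^4 + x^3 - 9x^2 - 9x) / (-16)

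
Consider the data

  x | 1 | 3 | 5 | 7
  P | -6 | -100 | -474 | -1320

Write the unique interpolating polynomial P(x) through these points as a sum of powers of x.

P(x) = -4x^3 + x^2 + x - 4

Build the Lagrange basis polynomials:
L_0(x) = (x - 3)(x - 5)(x - 7) / [-48] = -(1/48)x^3 + (5/16)x^2 - (71/48)x + 35/16
L_1(x) = (x - 1)(x - 5)(x - 7) / [16] = (1/16)x^3 - (13/16)x^2 + (47/16)x - 35/16
L_2(x) = (x - 1)(x - 3)(x - 7) / [-16] = -(1/16)x^3 + (11/16)x^2 - (31/16)x + 21/16
L_3(x) = (x - 1)(x - 3)(x - 5) / [48] = (1/48)x^3 - (3/16)x^2 + (23/48)x - 5/16
P(x) = (-6)·L_0 + (-100)·L_1 + (-474)·L_2 + (-1320)·L_3
  (-6)·L_0(x) = (1/8)x^3 - (15/8)x^2 + (71/8)x - 105/8
  (-100)·L_1(x) = -(25/4)x^3 + (325/4)x^2 - (1175/4)x + 875/4
  (-474)·L_2(x) = (237/8)x^3 - (2607/8)x^2 + (7347/8)x - 4977/8
  (-1320)·L_3(x) = -(55/2)x^3 + (495/2)x^2 - (1265/2)x + 825/2
Adding term by term: -4x^3 + x^2 + x - 4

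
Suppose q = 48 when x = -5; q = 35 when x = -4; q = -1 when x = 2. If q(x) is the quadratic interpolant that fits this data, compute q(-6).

63

Evaluate each Lagrange basis at x = -6:
L_0(-6) = (-2)·(-8)/[(-1)·(-7)] = 16/7
L_1(-6) = (-1)·(-8)/[(1)·(-6)] = -4/3
L_2(-6) = (-1)·(-2)/[(7)·(6)] = 1/21
Sum: 48·(16/7) + 35·(-4/3) + (-1)·(1/21) = 63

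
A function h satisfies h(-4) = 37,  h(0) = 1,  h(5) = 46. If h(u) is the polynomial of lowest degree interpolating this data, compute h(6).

67

L_0(6) = (6)·(1)/[(-4)·(-9)] = 1/6
L_1(6) = (10)·(1)/[(4)·(-5)] = -1/2
L_2(6) = (10)·(6)/[(9)·(5)] = 4/3
Sum: 37·(1/6) + 1·(-1/2) + 46·(4/3) = 67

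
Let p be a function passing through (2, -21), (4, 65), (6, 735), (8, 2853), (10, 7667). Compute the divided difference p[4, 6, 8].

p[4,6] = (735 - 65) / (6 - 4) = 335
p[6,8] = (2853 - 735) / (8 - 6) = 1059
p[4,6,8] = (1059 - 335) / (8 - 4) = 181

181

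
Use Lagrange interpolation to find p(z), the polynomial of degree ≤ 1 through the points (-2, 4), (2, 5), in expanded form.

p(z) = (1/4)z + 9/2

Build the Lagrange basis polynomials:
L_0(z) = (z - 2) / [-4] = -(1/4)z + 1/2
L_1(z) = (z + 2) / [4] = (1/4)z + 1/2
p(z) = 4·L_0 + 5·L_1
  4·L_0(z) = -z + 2
  5·L_1(z) = (5/4)z + 5/2
Adding term by term: (1/4)z + 9/2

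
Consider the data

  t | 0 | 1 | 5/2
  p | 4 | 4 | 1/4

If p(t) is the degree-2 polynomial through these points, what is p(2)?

L_0(2) = (1)·(-1/2)/[(-1)·(-5/2)] = -1/5
L_1(2) = (2)·(-1/2)/[(1)·(-3/2)] = 2/3
L_2(2) = (2)·(1)/[(5/2)·(3/2)] = 8/15
Sum: 4·(-1/5) + 4·(2/3) + 1/4·(8/15) = 2

2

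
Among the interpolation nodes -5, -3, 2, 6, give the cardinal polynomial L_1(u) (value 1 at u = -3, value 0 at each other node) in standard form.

L_1(u) = (u + 5)(u - 2)(u - 6) / [(2)·(-5)·(-9)]
       = (u^3 - 3u^2 - 28u + 60) / (90)

L_1(u) = (1/90)u^3 - (1/30)u^2 - (14/45)u + 2/3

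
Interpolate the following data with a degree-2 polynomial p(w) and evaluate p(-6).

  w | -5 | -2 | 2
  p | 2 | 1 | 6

L_0(-6) = (-4)·(-8)/[(-3)·(-7)] = 32/21
L_1(-6) = (-1)·(-8)/[(3)·(-4)] = -2/3
L_2(-6) = (-1)·(-4)/[(7)·(4)] = 1/7
Sum: 2·(32/21) + 1·(-2/3) + 6·(1/7) = 68/21

68/21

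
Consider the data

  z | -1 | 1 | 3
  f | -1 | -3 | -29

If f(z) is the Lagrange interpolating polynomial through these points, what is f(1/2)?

Evaluate each Lagrange basis at z = 1/2:
L_0(1/2) = (-1/2)·(-5/2)/[(-2)·(-4)] = 5/32
L_1(1/2) = (3/2)·(-5/2)/[(2)·(-2)] = 15/16
L_2(1/2) = (3/2)·(-1/2)/[(4)·(2)] = -3/32
Sum: (-1)·(5/32) + (-3)·(15/16) + (-29)·(-3/32) = -1/4

-1/4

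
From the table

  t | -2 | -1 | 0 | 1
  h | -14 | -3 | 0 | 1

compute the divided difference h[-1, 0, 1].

-1

h[-1,0] = (0 - (-3)) / (0 - (-1)) = 3
h[0,1] = (1 - 0) / (1 - 0) = 1
h[-1,0,1] = (1 - 3) / (1 - (-1)) = -1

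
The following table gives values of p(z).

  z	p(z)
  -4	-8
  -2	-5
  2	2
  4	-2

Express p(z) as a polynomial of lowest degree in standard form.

p(z) = -(1/12)z^3 - (7/24)z^2 + (25/12)z - 1/3

Newton's divided differences:
p[-4,-2] = (-5 - (-8)) / (-2 - (-4)) = 3/2
p[-2,2] = (2 - (-5)) / (2 - (-2)) = 7/4
p[2,4] = (-2 - 2) / (4 - 2) = -2
p[-4,-2,2] = (7/4 - 3/2) / (2 - (-4)) = 1/24
p[-2,2,4] = (-2 - 7/4) / (4 - (-2)) = -5/8
p[-4,-2,2,4] = (-5/8 - 1/24) / (4 - (-4)) = -1/12
p(z) = -8 + (3/2)·(z + 4) + (1/24)·(z + 4)(z + 2) + (-1/12)·(z + 4)(z + 2)(z - 2)
Expanding: p(z) = -(1/12)z^3 - (7/24)z^2 + (25/12)z - 1/3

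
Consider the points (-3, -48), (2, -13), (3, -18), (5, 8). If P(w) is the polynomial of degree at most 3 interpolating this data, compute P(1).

Evaluate each Lagrange basis at w = 1:
L_0(1) = (-1)·(-2)·(-4)/[(-5)·(-6)·(-8)] = 1/30
L_1(1) = (4)·(-2)·(-4)/[(5)·(-1)·(-3)] = 32/15
L_2(1) = (4)·(-1)·(-4)/[(6)·(1)·(-2)] = -4/3
L_3(1) = (4)·(-1)·(-2)/[(8)·(3)·(2)] = 1/6
Sum: (-48)·(1/30) + (-13)·(32/15) + (-18)·(-4/3) + 8·(1/6) = -4

-4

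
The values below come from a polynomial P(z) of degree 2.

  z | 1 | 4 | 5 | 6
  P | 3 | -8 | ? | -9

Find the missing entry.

The 3 known values determine P uniquely (degree ≤ 2).
L_0(5) = (1)·(-1)/[(-3)·(-5)] = -1/15
L_1(5) = (4)·(-1)/[(3)·(-2)] = 2/3
L_2(5) = (4)·(1)/[(5)·(2)] = 2/5
Sum: 3·(-1/15) + (-8)·(2/3) + (-9)·(2/5) = -137/15

-137/15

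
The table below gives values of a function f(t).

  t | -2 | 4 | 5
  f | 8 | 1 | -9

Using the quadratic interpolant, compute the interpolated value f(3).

178/21

Evaluate each Lagrange basis at t = 3:
L_0(3) = (-1)·(-2)/[(-6)·(-7)] = 1/21
L_1(3) = (5)·(-2)/[(6)·(-1)] = 5/3
L_2(3) = (5)·(-1)/[(7)·(1)] = -5/7
Sum: 8·(1/21) + 1·(5/3) + (-9)·(-5/7) = 178/21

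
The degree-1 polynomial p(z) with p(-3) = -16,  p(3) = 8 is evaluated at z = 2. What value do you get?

Evaluate each Lagrange basis at z = 2:
L_0(2) = (-1)/[(-6)] = 1/6
L_1(2) = (5)/[(6)] = 5/6
Sum: (-16)·(1/6) + 8·(5/6) = 4

4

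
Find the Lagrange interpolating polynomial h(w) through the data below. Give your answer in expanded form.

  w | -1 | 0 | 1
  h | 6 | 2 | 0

L_0(w) = w(w - 1) / [2] = (1/2)w^2 - (1/2)w
L_1(w) = (w + 1)(w - 1) / [-1] = -w^2 + 1
L_2(w) = (w + 1)w / [2] = (1/2)w^2 + (1/2)w
h(w) = 6·L_0 + 2·L_1 + 0·L_2
  6·L_0(w) = 3w^2 - 3w
  2·L_1(w) = -2w^2 + 2
  0·L_2(w) = 0
Adding term by term: w^2 - 3w + 2

h(w) = w^2 - 3w + 2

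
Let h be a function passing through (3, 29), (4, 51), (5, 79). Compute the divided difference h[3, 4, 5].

3

h[3,4] = (51 - 29) / (4 - 3) = 22
h[4,5] = (79 - 51) / (5 - 4) = 28
h[3,4,5] = (28 - 22) / (5 - 3) = 3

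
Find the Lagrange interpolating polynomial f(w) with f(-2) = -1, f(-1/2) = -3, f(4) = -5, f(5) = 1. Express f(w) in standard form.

f(w) = (304/2079)w^3 - (148/2079)w^2 - (4738/2079)w - 8531/2079

Build the Lagrange basis polynomials:
L_0(w) = (w + 1/2)(w - 4)(w - 5) / [-63] = -(1/63)w^3 + (17/126)w^2 - (31/126)w - 10/63
L_1(w) = (w + 2)(w - 4)(w - 5) / [297/8] = (8/297)w^3 - (56/297)w^2 + (16/297)w + 320/297
L_2(w) = (w + 2)(w + 1/2)(w - 5) / [-27] = -(1/27)w^3 + (5/54)w^2 + (23/54)w + 5/27
L_3(w) = (w + 2)(w + 1/2)(w - 4) / [77/2] = (2/77)w^3 - (3/77)w^2 - (18/77)w - 8/77
f(w) = (-1)·L_0 + (-3)·L_1 + (-5)·L_2 + 1·L_3
  (-1)·L_0(w) = (1/63)w^3 - (17/126)w^2 + (31/126)w + 10/63
  (-3)·L_1(w) = -(8/99)w^3 + (56/99)w^2 - (16/99)w - 320/99
  (-5)·L_2(w) = (5/27)w^3 - (25/54)w^2 - (115/54)w - 25/27
  1·L_3(w) = (2/77)w^3 - (3/77)w^2 - (18/77)w - 8/77
Adding term by term: (304/2079)w^3 - (148/2079)w^2 - (4738/2079)w - 8531/2079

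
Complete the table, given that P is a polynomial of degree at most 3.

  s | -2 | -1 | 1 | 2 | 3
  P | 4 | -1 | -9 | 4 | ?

The 4 known values determine P uniquely (degree ≤ 3).
L_0(3) = (4)·(2)·(1)/[(-1)·(-3)·(-4)] = -2/3
L_1(3) = (5)·(2)·(1)/[(1)·(-2)·(-3)] = 5/3
L_2(3) = (5)·(4)·(1)/[(3)·(2)·(-1)] = -10/3
L_3(3) = (5)·(4)·(2)/[(4)·(3)·(1)] = 10/3
Sum: 4·(-2/3) + (-1)·(5/3) + (-9)·(-10/3) + 4·(10/3) = 39

39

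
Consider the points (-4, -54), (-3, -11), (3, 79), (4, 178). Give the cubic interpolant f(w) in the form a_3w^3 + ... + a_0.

Newton's divided differences:
f[-4,-3] = (-11 - (-54)) / (-3 - (-4)) = 43
f[-3,3] = (79 - (-11)) / (3 - (-3)) = 15
f[3,4] = (178 - 79) / (4 - 3) = 99
f[-4,-3,3] = (15 - 43) / (3 - (-4)) = -4
f[-3,3,4] = (99 - 15) / (4 - (-3)) = 12
f[-4,-3,3,4] = (12 - (-4)) / (4 - (-4)) = 2
f(w) = -54 + 43·(w + 4) + (-4)·(w + 4)(w + 3) + 2·(w + 4)(w + 3)(w - 3)
Expanding: f(w) = 2w^3 + 4w^2 - 3w - 2

f(w) = 2w^3 + 4w^2 - 3w - 2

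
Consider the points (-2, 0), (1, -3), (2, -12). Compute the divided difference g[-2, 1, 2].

g[-2,1] = (-3 - 0) / (1 - (-2)) = -1
g[1,2] = (-12 - (-3)) / (2 - 1) = -9
g[-2,1,2] = (-9 - (-1)) / (2 - (-2)) = -2

-2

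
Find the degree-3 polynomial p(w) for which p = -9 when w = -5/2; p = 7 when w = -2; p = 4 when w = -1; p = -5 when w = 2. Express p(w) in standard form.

p(w) = (140/27)w^3 + (140/27)w^2 - (641/27)w - 533/27

Newton's divided differences:
p[-5/2,-2] = (7 - (-9)) / (-2 - (-5/2)) = 32
p[-2,-1] = (4 - 7) / (-1 - (-2)) = -3
p[-1,2] = (-5 - 4) / (2 - (-1)) = -3
p[-5/2,-2,-1] = (-3 - 32) / (-1 - (-5/2)) = -70/3
p[-2,-1,2] = (-3 - (-3)) / (2 - (-2)) = 0
p[-5/2,-2,-1,2] = (0 - (-70/3)) / (2 - (-5/2)) = 140/27
p(w) = -9 + 32·(w + 5/2) + (-70/3)·(w + 5/2)(w + 2) + (140/27)·(w + 5/2)(w + 2)(w + 1)
Expanding: p(w) = (140/27)w^3 + (140/27)w^2 - (641/27)w - 533/27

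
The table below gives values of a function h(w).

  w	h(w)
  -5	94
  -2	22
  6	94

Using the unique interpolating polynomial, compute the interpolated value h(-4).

Using Newton's divided-difference form:
h[-5,-2] = (22 - 94) / (-2 - (-5)) = -24
h[-2,6] = (94 - 22) / (6 - (-2)) = 9
h[-5,-2,6] = (9 - (-24)) / (6 - (-5)) = 3
h(-4) = 94 + (-24)·(1) + 3·(1)·(-2) = 64

64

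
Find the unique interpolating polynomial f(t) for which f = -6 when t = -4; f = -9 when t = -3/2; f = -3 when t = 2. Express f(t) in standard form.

Newton's divided differences:
f[-4,-3/2] = (-9 - (-6)) / (-3/2 - (-4)) = -6/5
f[-3/2,2] = (-3 - (-9)) / (2 - (-3/2)) = 12/7
f[-4,-3/2,2] = (12/7 - (-6/5)) / (2 - (-4)) = 17/35
f(t) = -6 + (-6/5)·(t + 4) + (17/35)·(t + 4)(t + 3/2)
Expanding: f(t) = (17/35)t^2 + (103/70)t - 276/35

f(t) = (17/35)t^2 + (103/70)t - 276/35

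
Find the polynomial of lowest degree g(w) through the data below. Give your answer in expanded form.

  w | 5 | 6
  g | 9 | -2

L_0(w) = (w - 6) / [-1] = -w + 6
L_1(w) = (w - 5) / [1] = w - 5
g(w) = 9·L_0 + (-2)·L_1
  9·L_0(w) = -9w + 54
  (-2)·L_1(w) = -2w + 10
Adding term by term: -11w + 64

g(w) = -11w + 64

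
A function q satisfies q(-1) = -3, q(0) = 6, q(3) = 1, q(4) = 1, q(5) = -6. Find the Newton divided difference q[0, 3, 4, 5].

q[0,3] = (1 - 6) / (3 - 0) = -5/3
q[3,4] = (1 - 1) / (4 - 3) = 0
q[4,5] = (-6 - 1) / (5 - 4) = -7
q[0,3,4] = (0 - (-5/3)) / (4 - 0) = 5/12
q[3,4,5] = (-7 - 0) / (5 - 3) = -7/2
q[0,3,4,5] = (-7/2 - 5/12) / (5 - 0) = -47/60

-47/60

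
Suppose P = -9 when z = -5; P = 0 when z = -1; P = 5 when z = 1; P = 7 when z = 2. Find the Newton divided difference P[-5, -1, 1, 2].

-5/168

P[-5,-1] = (0 - (-9)) / (-1 - (-5)) = 9/4
P[-1,1] = (5 - 0) / (1 - (-1)) = 5/2
P[1,2] = (7 - 5) / (2 - 1) = 2
P[-5,-1,1] = (5/2 - 9/4) / (1 - (-5)) = 1/24
P[-1,1,2] = (2 - 5/2) / (2 - (-1)) = -1/6
P[-5,-1,1,2] = (-1/6 - 1/24) / (2 - (-5)) = -5/168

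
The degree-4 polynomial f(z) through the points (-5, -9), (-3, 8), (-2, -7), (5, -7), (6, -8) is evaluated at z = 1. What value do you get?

-987/22

Evaluate each Lagrange basis at z = 1:
L_0(1) = (4)·(3)·(-4)·(-5)/[(-2)·(-3)·(-10)·(-11)] = 4/11
L_1(1) = (6)·(3)·(-4)·(-5)/[(2)·(-1)·(-8)·(-9)] = -5/2
L_2(1) = (6)·(4)·(-4)·(-5)/[(3)·(1)·(-7)·(-8)] = 20/7
L_3(1) = (6)·(4)·(3)·(-5)/[(10)·(8)·(7)·(-1)] = 9/14
L_4(1) = (6)·(4)·(3)·(-4)/[(11)·(9)·(8)·(1)] = -4/11
Sum: (-9)·(4/11) + 8·(-5/2) + (-7)·(20/7) + (-7)·(9/14) + (-8)·(-4/11) = -987/22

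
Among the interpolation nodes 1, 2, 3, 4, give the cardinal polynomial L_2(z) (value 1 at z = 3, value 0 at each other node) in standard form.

L_2(z) = -(1/2)z^3 + (7/2)z^2 - 7z + 4

L_2(z) = (z - 1)(z - 2)(z - 4) / [(2)·(1)·(-1)]
       = (z^3 - 7z^2 + 14z - 8) / (-2)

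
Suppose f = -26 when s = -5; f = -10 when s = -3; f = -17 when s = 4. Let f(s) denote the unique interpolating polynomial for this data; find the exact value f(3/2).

-13/4

Evaluate each Lagrange basis at s = 3/2:
L_0(3/2) = (9/2)·(-5/2)/[(-2)·(-9)] = -5/8
L_1(3/2) = (13/2)·(-5/2)/[(2)·(-7)] = 65/56
L_2(3/2) = (13/2)·(9/2)/[(9)·(7)] = 13/28
Sum: (-26)·(-5/8) + (-10)·(65/56) + (-17)·(13/28) = -13/4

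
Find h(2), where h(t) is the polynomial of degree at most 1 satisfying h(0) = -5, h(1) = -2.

Evaluate each Lagrange basis at t = 2:
L_0(2) = (1)/[(-1)] = -1
L_1(2) = (2)/[(1)] = 2
Sum: (-5)·(-1) + (-2)·(2) = 1

1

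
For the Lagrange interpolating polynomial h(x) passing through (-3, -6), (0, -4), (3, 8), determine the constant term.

-4

L_0(x) = x(x - 3) / [18] = (1/18)x^2 - (1/6)x
L_1(x) = (x + 3)(x - 3) / [-9] = -(1/9)x^2 + 1
L_2(x) = (x + 3)x / [18] = (1/18)x^2 + (1/6)x
h(x) = (-6)·L_0 + (-4)·L_1 + 8·L_2
Only the constant term is needed; take it from each L_i and combine:
(-6)·(0) + (-4)·(1) + 8·(0) = -4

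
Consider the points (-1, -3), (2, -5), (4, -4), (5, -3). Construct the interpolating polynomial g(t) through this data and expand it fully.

Newton's divided differences:
g[-1,2] = (-5 - (-3)) / (2 - (-1)) = -2/3
g[2,4] = (-4 - (-5)) / (4 - 2) = 1/2
g[4,5] = (-3 - (-4)) / (5 - 4) = 1
g[-1,2,4] = (1/2 - (-2/3)) / (4 - (-1)) = 7/30
g[2,4,5] = (1 - 1/2) / (5 - 2) = 1/6
g[-1,2,4,5] = (1/6 - 7/30) / (5 - (-1)) = -1/90
g(t) = -3 + (-2/3)·(t + 1) + (7/30)·(t + 1)(t - 2) + (-1/90)·(t + 1)(t - 2)(t - 4)
Expanding: g(t) = -(1/90)t^3 + (13/45)t^2 - (83/90)t - 38/9

g(t) = -(1/90)t^3 + (13/45)t^2 - (83/90)t - 38/9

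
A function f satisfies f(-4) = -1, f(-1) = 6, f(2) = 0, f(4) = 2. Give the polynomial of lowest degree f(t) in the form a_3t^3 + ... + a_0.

Build the Lagrange basis polynomials:
L_0(t) = (t + 1)(t - 2)(t - 4) / [-144] = -(1/144)t^3 + (5/144)t^2 - (1/72)t - 1/18
L_1(t) = (t + 4)(t - 2)(t - 4) / [45] = (1/45)t^3 - (2/45)t^2 - (16/45)t + 32/45
L_2(t) = (t + 4)(t + 1)(t - 4) / [-36] = -(1/36)t^3 - (1/36)t^2 + (4/9)t + 4/9
L_3(t) = (t + 4)(t + 1)(t - 2) / [80] = (1/80)t^3 + (3/80)t^2 - (3/40)t - 1/10
f(t) = (-1)·L_0 + 6·L_1 + 0·L_2 + 2·L_3
  (-1)·L_0(t) = (1/144)t^3 - (5/144)t^2 + (1/72)t + 1/18
  6·L_1(t) = (2/15)t^3 - (4/15)t^2 - (32/15)t + 64/15
  0·L_2(t) = 0
  2·L_3(t) = (1/40)t^3 + (3/40)t^2 - (3/20)t - 1/5
Adding term by term: (119/720)t^3 - (163/720)t^2 - (817/360)t + 371/90

f(t) = (119/720)t^3 - (163/720)t^2 - (817/360)t + 371/90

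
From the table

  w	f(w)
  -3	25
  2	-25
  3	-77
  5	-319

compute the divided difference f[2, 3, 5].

f[2,3] = (-77 - (-25)) / (3 - 2) = -52
f[3,5] = (-319 - (-77)) / (5 - 3) = -121
f[2,3,5] = (-121 - (-52)) / (5 - 2) = -23

-23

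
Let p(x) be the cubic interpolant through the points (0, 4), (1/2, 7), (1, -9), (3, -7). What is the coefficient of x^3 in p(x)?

256/15

The leading coefficient equals the top divided difference p[0,1/2,1,3].
p[0,1/2] = (7 - 4) / (1/2 - 0) = 6
p[1/2,1] = (-9 - 7) / (1 - 1/2) = -32
p[1,3] = (-7 - (-9)) / (3 - 1) = 1
p[0,1/2,1] = (-32 - 6) / (1 - 0) = -38
p[1/2,1,3] = (1 - (-32)) / (3 - 1/2) = 66/5
p[0,1/2,1,3] = (66/5 - (-38)) / (3 - 0) = 256/15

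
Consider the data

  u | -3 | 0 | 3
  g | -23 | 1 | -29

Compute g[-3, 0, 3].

-3

g[-3,0] = (1 - (-23)) / (0 - (-3)) = 8
g[0,3] = (-29 - 1) / (3 - 0) = -10
g[-3,0,3] = (-10 - 8) / (3 - (-3)) = -3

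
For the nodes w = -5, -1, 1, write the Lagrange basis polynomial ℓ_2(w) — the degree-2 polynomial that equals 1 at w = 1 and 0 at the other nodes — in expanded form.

ℓ_2(w) = (1/12)w^2 + (1/2)w + 5/12

ℓ_2(w) = (w + 5)(w + 1) / [(6)·(2)]
       = (w^2 + 6w + 5) / (12)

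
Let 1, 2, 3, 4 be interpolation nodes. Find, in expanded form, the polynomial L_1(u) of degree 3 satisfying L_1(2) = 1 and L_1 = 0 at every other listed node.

L_1(u) = (u - 1)(u - 3)(u - 4) / [(1)·(-1)·(-2)]
       = (u^3 - 8u^2 + 19u - 12) / (2)

L_1(u) = (1/2)u^3 - 4u^2 + (19/2)u - 6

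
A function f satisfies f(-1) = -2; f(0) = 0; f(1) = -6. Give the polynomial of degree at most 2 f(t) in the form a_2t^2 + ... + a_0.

f(t) = -4t^2 - 2t

Newton's divided differences:
f[-1,0] = (0 - (-2)) / (0 - (-1)) = 2
f[0,1] = (-6 - 0) / (1 - 0) = -6
f[-1,0,1] = (-6 - 2) / (1 - (-1)) = -4
f(t) = -2 + 2·(t + 1) + (-4)·(t + 1)t
Expanding: f(t) = -4t^2 - 2t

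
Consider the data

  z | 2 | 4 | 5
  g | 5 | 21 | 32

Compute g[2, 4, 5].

1

g[2,4] = (21 - 5) / (4 - 2) = 8
g[4,5] = (32 - 21) / (5 - 4) = 11
g[2,4,5] = (11 - 8) / (5 - 2) = 1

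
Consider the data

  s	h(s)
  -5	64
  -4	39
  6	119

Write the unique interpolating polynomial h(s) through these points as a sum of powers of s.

L_0(s) = (s + 4)(s - 6) / [11] = (1/11)s^2 - (2/11)s - 24/11
L_1(s) = (s + 5)(s - 6) / [-10] = -(1/10)s^2 + (1/10)s + 3
L_2(s) = (s + 5)(s + 4) / [110] = (1/110)s^2 + (9/110)s + 2/11
h(s) = 64·L_0 + 39·L_1 + 119·L_2
  64·L_0(s) = (64/11)s^2 - (128/11)s - 1536/11
  39·L_1(s) = -(39/10)s^2 + (39/10)s + 117
  119·L_2(s) = (119/110)s^2 + (1071/110)s + 238/11
Adding term by term: 3s^2 + 2s - 1

h(s) = 3s^2 + 2s - 1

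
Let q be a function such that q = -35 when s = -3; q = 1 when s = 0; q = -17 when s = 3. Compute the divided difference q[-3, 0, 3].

q[-3,0] = (1 - (-35)) / (0 - (-3)) = 12
q[0,3] = (-17 - 1) / (3 - 0) = -6
q[-3,0,3] = (-6 - 12) / (3 - (-3)) = -3

-3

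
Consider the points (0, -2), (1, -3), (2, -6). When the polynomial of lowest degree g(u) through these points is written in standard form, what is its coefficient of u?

Build the Lagrange basis polynomials:
L_0(u) = (u - 1)(u - 2) / [2] = (1/2)u^2 - (3/2)u + 1
L_1(u) = u(u - 2) / [-1] = -u^2 + 2u
L_2(u) = u(u - 1) / [2] = (1/2)u^2 - (1/2)u
g(u) = (-2)·L_0 + (-3)·L_1 + (-6)·L_2
Only the coefficient of u is needed; take it from each L_i and combine:
(-2)·(-3/2) + (-3)·(2) + (-6)·(-1/2) = 0

0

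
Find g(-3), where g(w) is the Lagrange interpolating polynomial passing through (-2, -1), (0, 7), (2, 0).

-85/8

Evaluate each Lagrange basis at w = -3:
L_0(-3) = (-3)·(-5)/[(-2)·(-4)] = 15/8
L_1(-3) = (-1)·(-5)/[(2)·(-2)] = -5/4
L_2(-3) = (-1)·(-3)/[(4)·(2)] = 3/8
Sum: (-1)·(15/8) + 7·(-5/4) + 0 = -85/8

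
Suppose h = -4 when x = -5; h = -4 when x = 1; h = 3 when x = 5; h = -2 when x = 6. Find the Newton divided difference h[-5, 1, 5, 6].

-61/440

h[-5,1] = (-4 - (-4)) / (1 - (-5)) = 0
h[1,5] = (3 - (-4)) / (5 - 1) = 7/4
h[5,6] = (-2 - 3) / (6 - 5) = -5
h[-5,1,5] = (7/4 - 0) / (5 - (-5)) = 7/40
h[1,5,6] = (-5 - 7/4) / (6 - 1) = -27/20
h[-5,1,5,6] = (-27/20 - 7/40) / (6 - (-5)) = -61/440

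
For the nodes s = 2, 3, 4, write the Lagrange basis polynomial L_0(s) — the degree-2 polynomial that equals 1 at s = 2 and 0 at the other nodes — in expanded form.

L_0(s) = (s - 3)(s - 4) / [(-1)·(-2)]
       = (s^2 - 7s + 12) / (2)

L_0(s) = (1/2)s^2 - (7/2)s + 6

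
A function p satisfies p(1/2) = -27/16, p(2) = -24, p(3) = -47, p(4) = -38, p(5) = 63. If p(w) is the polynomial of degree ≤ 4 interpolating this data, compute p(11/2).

L_0(11/2) = (7/2)·(5/2)·(3/2)·(1/2)/[(-3/2)·(-5/2)·(-7/2)·(-9/2)] = 1/9
L_1(11/2) = (5)·(5/2)·(3/2)·(1/2)/[(3/2)·(-1)·(-2)·(-3)] = -25/24
L_2(11/2) = (5)·(7/2)·(3/2)·(1/2)/[(5/2)·(1)·(-1)·(-2)] = 21/8
L_3(11/2) = (5)·(7/2)·(5/2)·(1/2)/[(7/2)·(2)·(1)·(-1)] = -25/8
L_4(11/2) = (5)·(7/2)·(5/2)·(3/2)/[(9/2)·(3)·(2)·(1)] = 175/72
Sum: (-27/16)·(1/9) + (-24)·(-25/24) + (-47)·(21/8) + (-38)·(-25/8) + 63·(175/72) = 2773/16

2773/16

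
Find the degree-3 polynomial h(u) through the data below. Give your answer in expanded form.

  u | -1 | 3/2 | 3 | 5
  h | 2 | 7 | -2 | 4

h(u) = (16/21)u^3 - (14/3)u^2 + 3u + 73/7

Build the Lagrange basis polynomials:
L_0(u) = (u - 3/2)(u - 3)(u - 5) / [-60] = -(1/60)u^3 + (19/120)u^2 - (9/20)u + 3/8
L_1(u) = (u + 1)(u - 3)(u - 5) / [105/8] = (8/105)u^3 - (8/15)u^2 + (8/15)u + 8/7
L_2(u) = (u + 1)(u - 3/2)(u - 5) / [-12] = -(1/12)u^3 + (11/24)u^2 - (1/12)u - 5/8
L_3(u) = (u + 1)(u - 3/2)(u - 3) / [42] = (1/42)u^3 - (1/12)u^2 + 3/28
h(u) = 2·L_0 + 7·L_1 + (-2)·L_2 + 4·L_3
  2·L_0(u) = -(1/30)u^3 + (19/60)u^2 - (9/10)u + 3/4
  7·L_1(u) = (8/15)u^3 - (56/15)u^2 + (56/15)u + 8
  (-2)·L_2(u) = (1/6)u^3 - (11/12)u^2 + (1/6)u + 5/4
  4·L_3(u) = (2/21)u^3 - (1/3)u^2 + 3/7
Adding term by term: (16/21)u^3 - (14/3)u^2 + 3u + 73/7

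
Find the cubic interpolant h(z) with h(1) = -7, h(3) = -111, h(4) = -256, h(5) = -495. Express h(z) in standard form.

h(z) = -4z^3 + z^2 - 4z

Build the Lagrange basis polynomials:
L_0(z) = (z - 3)(z - 4)(z - 5) / [-24] = -(1/24)z^3 + (1/2)z^2 - (47/24)z + 5/2
L_1(z) = (z - 1)(z - 4)(z - 5) / [4] = (1/4)z^3 - (5/2)z^2 + (29/4)z - 5
L_2(z) = (z - 1)(z - 3)(z - 5) / [-3] = -(1/3)z^3 + 3z^2 - (23/3)z + 5
L_3(z) = (z - 1)(z - 3)(z - 4) / [8] = (1/8)z^3 - z^2 + (19/8)z - 3/2
h(z) = (-7)·L_0 + (-111)·L_1 + (-256)·L_2 + (-495)·L_3
  (-7)·L_0(z) = (7/24)z^3 - (7/2)z^2 + (329/24)z - 35/2
  (-111)·L_1(z) = -(111/4)z^3 + (555/2)z^2 - (3219/4)z + 555
  (-256)·L_2(z) = (256/3)z^3 - 768z^2 + (5888/3)z - 1280
  (-495)·L_3(z) = -(495/8)z^3 + 495z^2 - (9405/8)z + 1485/2
Adding term by term: -4z^3 + z^2 - 4z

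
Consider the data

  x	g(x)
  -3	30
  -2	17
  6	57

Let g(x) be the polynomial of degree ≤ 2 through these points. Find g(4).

23

Using Newton's divided-difference form:
g[-3,-2] = (17 - 30) / (-2 - (-3)) = -13
g[-2,6] = (57 - 17) / (6 - (-2)) = 5
g[-3,-2,6] = (5 - (-13)) / (6 - (-3)) = 2
g(4) = 30 + (-13)·(7) + 2·(7)·(6) = 23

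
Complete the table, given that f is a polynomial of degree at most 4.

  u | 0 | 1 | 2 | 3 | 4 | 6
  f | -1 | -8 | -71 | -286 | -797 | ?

The 5 known values determine f uniquely (degree ≤ 4).
Evaluate each Lagrange basis at u = 6:
L_0(6) = (5)·(4)·(3)·(2)/[(-1)·(-2)·(-3)·(-4)] = 5
L_1(6) = (6)·(4)·(3)·(2)/[(1)·(-1)·(-2)·(-3)] = -24
L_2(6) = (6)·(5)·(3)·(2)/[(2)·(1)·(-1)·(-2)] = 45
L_3(6) = (6)·(5)·(4)·(2)/[(3)·(2)·(1)·(-1)] = -40
L_4(6) = (6)·(5)·(4)·(3)/[(4)·(3)·(2)·(1)] = 15
Sum: (-1)·(5) + (-8)·(-24) + (-71)·(45) + (-286)·(-40) + (-797)·(15) = -3523

-3523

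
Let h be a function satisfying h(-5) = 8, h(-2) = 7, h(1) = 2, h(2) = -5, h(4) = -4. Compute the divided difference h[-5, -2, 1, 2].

-10/63

h[-5,-2] = (7 - 8) / (-2 - (-5)) = -1/3
h[-2,1] = (2 - 7) / (1 - (-2)) = -5/3
h[1,2] = (-5 - 2) / (2 - 1) = -7
h[-5,-2,1] = (-5/3 - (-1/3)) / (1 - (-5)) = -2/9
h[-2,1,2] = (-7 - (-5/3)) / (2 - (-2)) = -4/3
h[-5,-2,1,2] = (-4/3 - (-2/9)) / (2 - (-5)) = -10/63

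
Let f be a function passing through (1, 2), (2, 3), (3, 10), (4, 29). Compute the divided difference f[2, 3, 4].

6

f[2,3] = (10 - 3) / (3 - 2) = 7
f[3,4] = (29 - 10) / (4 - 3) = 19
f[2,3,4] = (19 - 7) / (4 - 2) = 6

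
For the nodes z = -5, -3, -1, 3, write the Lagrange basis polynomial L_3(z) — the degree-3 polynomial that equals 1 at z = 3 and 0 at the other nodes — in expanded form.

L_3(z) = (z + 5)(z + 3)(z + 1) / [(8)·(6)·(4)]
       = (z^3 + 9z^2 + 23z + 15) / (192)

L_3(z) = (1/192)z^3 + (3/64)z^2 + (23/192)z + 5/64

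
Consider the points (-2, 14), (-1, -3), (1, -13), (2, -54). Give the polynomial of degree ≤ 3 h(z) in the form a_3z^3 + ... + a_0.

h(z) = -4z^3 - 4z^2 - z - 4

Newton's divided differences:
h[-2,-1] = (-3 - 14) / (-1 - (-2)) = -17
h[-1,1] = (-13 - (-3)) / (1 - (-1)) = -5
h[1,2] = (-54 - (-13)) / (2 - 1) = -41
h[-2,-1,1] = (-5 - (-17)) / (1 - (-2)) = 4
h[-1,1,2] = (-41 - (-5)) / (2 - (-1)) = -12
h[-2,-1,1,2] = (-12 - 4) / (2 - (-2)) = -4
h(z) = 14 + (-17)·(z + 2) + 4·(z + 2)(z + 1) + (-4)·(z + 2)(z + 1)(z - 1)
Expanding: h(z) = -4z^3 - 4z^2 - z - 4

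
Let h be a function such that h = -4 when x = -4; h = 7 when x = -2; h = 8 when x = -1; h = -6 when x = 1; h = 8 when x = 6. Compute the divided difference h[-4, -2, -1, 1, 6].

89/1200

h[-4,-2] = (7 - (-4)) / (-2 - (-4)) = 11/2
h[-2,-1] = (8 - 7) / (-1 - (-2)) = 1
h[-1,1] = (-6 - 8) / (1 - (-1)) = -7
h[1,6] = (8 - (-6)) / (6 - 1) = 14/5
h[-4,-2,-1] = (1 - 11/2) / (-1 - (-4)) = -3/2
h[-2,-1,1] = (-7 - 1) / (1 - (-2)) = -8/3
h[-1,1,6] = (14/5 - (-7)) / (6 - (-1)) = 7/5
h[-4,-2,-1,1] = (-8/3 - (-3/2)) / (1 - (-4)) = -7/30
h[-2,-1,1,6] = (7/5 - (-8/3)) / (6 - (-2)) = 61/120
h[-4,-2,-1,1,6] = (61/120 - (-7/30)) / (6 - (-4)) = 89/1200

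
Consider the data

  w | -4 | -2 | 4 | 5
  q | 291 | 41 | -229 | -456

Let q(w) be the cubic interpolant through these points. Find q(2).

-27

L_0(2) = (4)·(-2)·(-3)/[(-2)·(-8)·(-9)] = -1/6
L_1(2) = (6)·(-2)·(-3)/[(2)·(-6)·(-7)] = 3/7
L_2(2) = (6)·(4)·(-3)/[(8)·(6)·(-1)] = 3/2
L_3(2) = (6)·(4)·(-2)/[(9)·(7)·(1)] = -16/21
Sum: 291·(-1/6) + 41·(3/7) + (-229)·(3/2) + (-456)·(-16/21) = -27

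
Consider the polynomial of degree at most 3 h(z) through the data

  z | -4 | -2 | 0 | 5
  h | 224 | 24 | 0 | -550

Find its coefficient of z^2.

Build the Lagrange basis polynomials:
L_0(z) = (z + 2)z(z - 5) / [-72] = -(1/72)z^3 + (1/24)z^2 + (5/36)z
L_1(z) = (z + 4)z(z - 5) / [28] = (1/28)z^3 - (1/28)z^2 - (5/7)z
L_2(z) = (z + 4)(z + 2)(z - 5) / [-40] = -(1/40)z^3 - (1/40)z^2 + (11/20)z + 1
L_3(z) = (z + 4)(z + 2)z / [315] = (1/315)z^3 + (2/105)z^2 + (8/315)z
h(z) = 224·L_0 + 24·L_1 + 0·L_2 + (-550)·L_3
Only the coefficient of z^2 is needed; take it from each L_i and combine:
224·(1/24) + 24·(-1/28) + 0·(-1/40) + (-550)·(2/105) = -2

-2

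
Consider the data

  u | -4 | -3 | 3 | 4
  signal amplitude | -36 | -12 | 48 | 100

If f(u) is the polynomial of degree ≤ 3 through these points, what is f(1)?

Evaluate each Lagrange basis at u = 1:
L_0(1) = (4)·(-2)·(-3)/[(-1)·(-7)·(-8)] = -3/7
L_1(1) = (5)·(-2)·(-3)/[(1)·(-6)·(-7)] = 5/7
L_2(1) = (5)·(4)·(-3)/[(7)·(6)·(-1)] = 10/7
L_3(1) = (5)·(4)·(-2)/[(8)·(7)·(1)] = -5/7
Sum: (-36)·(-3/7) + (-12)·(5/7) + 48·(10/7) + 100·(-5/7) = 4

4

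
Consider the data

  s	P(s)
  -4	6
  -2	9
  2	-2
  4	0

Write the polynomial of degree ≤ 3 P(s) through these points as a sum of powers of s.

Build the Lagrange basis polynomials:
L_0(s) = (s + 2)(s - 2)(s - 4) / [-96] = -(1/96)s^3 + (1/24)s^2 + (1/24)s - 1/6
L_1(s) = (s + 4)(s - 2)(s - 4) / [48] = (1/48)s^3 - (1/24)s^2 - (1/3)s + 2/3
L_2(s) = (s + 4)(s + 2)(s - 4) / [-48] = -(1/48)s^3 - (1/24)s^2 + (1/3)s + 2/3
L_3(s) = (s + 4)(s + 2)(s - 2) / [96] = (1/96)s^3 + (1/24)s^2 - (1/24)s - 1/6
P(s) = 6·L_0 + 9·L_1 + (-2)·L_2 + 0·L_3
  6·L_0(s) = -(1/16)s^3 + (1/4)s^2 + (1/4)s - 1
  9·L_1(s) = (3/16)s^3 - (3/8)s^2 - 3s + 6
  (-2)·L_2(s) = (1/24)s^3 + (1/12)s^2 - (2/3)s - 4/3
  0·L_3(s) = 0
Adding term by term: (1/6)s^3 - (1/24)s^2 - (41/12)s + 11/3

P(s) = (1/6)s^3 - (1/24)s^2 - (41/12)s + 11/3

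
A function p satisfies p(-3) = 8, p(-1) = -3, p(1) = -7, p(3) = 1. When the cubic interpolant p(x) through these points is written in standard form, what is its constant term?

L_0(x) = (x + 1)(x - 1)(x - 3) / [-48] = -(1/48)x^3 + (1/16)x^2 + (1/48)x - 1/16
L_1(x) = (x + 3)(x - 1)(x - 3) / [16] = (1/16)x^3 - (1/16)x^2 - (9/16)x + 9/16
L_2(x) = (x + 3)(x + 1)(x - 3) / [-16] = -(1/16)x^3 - (1/16)x^2 + (9/16)x + 9/16
L_3(x) = (x + 3)(x + 1)(x - 1) / [48] = (1/48)x^3 + (1/16)x^2 - (1/48)x - 1/16
p(x) = 8·L_0 + (-3)·L_1 + (-7)·L_2 + 1·L_3
Only the constant term is needed; take it from each L_i and combine:
8·(-1/16) + (-3)·(9/16) + (-7)·(9/16) + 1·(-1/16) = -99/16

-99/16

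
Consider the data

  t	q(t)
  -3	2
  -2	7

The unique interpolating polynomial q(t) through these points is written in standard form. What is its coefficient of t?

5

The leading coefficient equals the top divided difference q[-3,-2].
q[-3,-2] = (7 - 2) / (-2 - (-3)) = 5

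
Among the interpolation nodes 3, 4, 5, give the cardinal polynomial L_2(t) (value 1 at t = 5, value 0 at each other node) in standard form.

L_2(t) = (t - 3)(t - 4) / [(2)·(1)]
       = (t^2 - 7t + 12) / (2)

L_2(t) = (1/2)t^2 - (7/2)t + 6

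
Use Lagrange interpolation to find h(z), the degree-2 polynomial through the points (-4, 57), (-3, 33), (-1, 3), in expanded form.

h(z) = 3z^2 - 3z - 3

Build the Lagrange basis polynomials:
L_0(z) = (z + 3)(z + 1) / [3] = (1/3)z^2 + (4/3)z + 1
L_1(z) = (z + 4)(z + 1) / [-2] = -(1/2)z^2 - (5/2)z - 2
L_2(z) = (z + 4)(z + 3) / [6] = (1/6)z^2 + (7/6)z + 2
h(z) = 57·L_0 + 33·L_1 + 3·L_2
  57·L_0(z) = 19z^2 + 76z + 57
  33·L_1(z) = -(33/2)z^2 - (165/2)z - 66
  3·L_2(z) = (1/2)z^2 + (7/2)z + 6
Adding term by term: 3z^2 - 3z - 3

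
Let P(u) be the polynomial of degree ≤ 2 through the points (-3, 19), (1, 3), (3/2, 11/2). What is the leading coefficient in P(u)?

2

Build the Lagrange basis polynomials:
L_0(u) = (u - 1)(u - 3/2) / [18] = (1/18)u^2 - (5/36)u + 1/12
L_1(u) = (u + 3)(u - 3/2) / [-2] = -(1/2)u^2 - (3/4)u + 9/4
L_2(u) = (u + 3)(u - 1) / [9/4] = (4/9)u^2 + (8/9)u - 4/3
P(u) = 19·L_0 + 3·L_1 + (11/2)·L_2
Only the coefficient of u^2 is needed; take it from each L_i and combine:
19·(1/18) + 3·(-1/2) + (11/2)·(4/9) = 2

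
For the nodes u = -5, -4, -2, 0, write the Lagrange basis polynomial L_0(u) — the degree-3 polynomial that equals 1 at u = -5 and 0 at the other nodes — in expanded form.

L_0(u) = -(1/15)u^3 - (2/5)u^2 - (8/15)u

L_0(u) = (u + 4)(u + 2)u / [(-1)·(-3)·(-5)]
       = (u^3 + 6u^2 + 8u) / (-15)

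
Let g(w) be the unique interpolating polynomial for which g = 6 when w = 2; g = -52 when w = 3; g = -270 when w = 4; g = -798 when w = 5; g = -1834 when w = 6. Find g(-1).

Using Newton's divided-difference form:
g[2,3] = (-52 - 6) / (3 - 2) = -58
g[3,4] = (-270 - (-52)) / (4 - 3) = -218
g[4,5] = (-798 - (-270)) / (5 - 4) = -528
g[5,6] = (-1834 - (-798)) / (6 - 5) = -1036
g[2,3,4] = (-218 - (-58)) / (4 - 2) = -80
g[3,4,5] = (-528 - (-218)) / (5 - 3) = -155
g[4,5,6] = (-1036 - (-528)) / (6 - 4) = -254
g[2,3,4,5] = (-155 - (-80)) / (5 - 2) = -25
g[3,4,5,6] = (-254 - (-155)) / (6 - 3) = -33
g[2,3,4,5,6] = (-33 - (-25)) / (6 - 2) = -2
g(-1) = 6 + (-58)·(-3) + (-80)·(-3)·(-4) + (-25)·(-3)·(-4)·(-5) + (-2)·(-3)·(-4)·(-5)·(-6) = 0

0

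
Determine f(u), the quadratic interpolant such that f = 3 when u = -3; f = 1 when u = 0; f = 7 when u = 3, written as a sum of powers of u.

Build the Lagrange basis polynomials:
L_0(u) = u(u - 3) / [18] = (1/18)u^2 - (1/6)u
L_1(u) = (u + 3)(u - 3) / [-9] = -(1/9)u^2 + 1
L_2(u) = (u + 3)u / [18] = (1/18)u^2 + (1/6)u
f(u) = 3·L_0 + 1·L_1 + 7·L_2
  3·L_0(u) = (1/6)u^2 - (1/2)u
  1·L_1(u) = -(1/9)u^2 + 1
  7·L_2(u) = (7/18)u^2 + (7/6)u
Adding term by term: (4/9)u^2 + (2/3)u + 1

f(u) = (4/9)u^2 + (2/3)u + 1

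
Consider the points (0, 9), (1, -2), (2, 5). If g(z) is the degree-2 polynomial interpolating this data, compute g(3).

30

Evaluate each Lagrange basis at z = 3:
L_0(3) = (2)·(1)/[(-1)·(-2)] = 1
L_1(3) = (3)·(1)/[(1)·(-1)] = -3
L_2(3) = (3)·(2)/[(2)·(1)] = 3
Sum: 9·(1) + (-2)·(-3) + 5·(3) = 30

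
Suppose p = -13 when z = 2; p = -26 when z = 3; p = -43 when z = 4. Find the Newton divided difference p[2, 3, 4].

p[2,3] = (-26 - (-13)) / (3 - 2) = -13
p[3,4] = (-43 - (-26)) / (4 - 3) = -17
p[2,3,4] = (-17 - (-13)) / (4 - 2) = -2

-2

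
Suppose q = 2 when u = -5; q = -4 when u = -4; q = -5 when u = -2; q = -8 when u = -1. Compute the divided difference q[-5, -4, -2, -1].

q[-5,-4] = (-4 - 2) / (-4 - (-5)) = -6
q[-4,-2] = (-5 - (-4)) / (-2 - (-4)) = -1/2
q[-2,-1] = (-8 - (-5)) / (-1 - (-2)) = -3
q[-5,-4,-2] = (-1/2 - (-6)) / (-2 - (-5)) = 11/6
q[-4,-2,-1] = (-3 - (-1/2)) / (-1 - (-4)) = -5/6
q[-5,-4,-2,-1] = (-5/6 - 11/6) / (-1 - (-5)) = -2/3

-2/3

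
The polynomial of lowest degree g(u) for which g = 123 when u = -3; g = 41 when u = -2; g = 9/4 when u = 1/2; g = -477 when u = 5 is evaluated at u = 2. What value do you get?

-27

L_0(2) = (4)·(3/2)·(-3)/[(-1)·(-7/2)·(-8)] = 9/14
L_1(2) = (5)·(3/2)·(-3)/[(1)·(-5/2)·(-7)] = -9/7
L_2(2) = (5)·(4)·(-3)/[(7/2)·(5/2)·(-9/2)] = 32/21
L_3(2) = (5)·(4)·(3/2)/[(8)·(7)·(9/2)] = 5/42
Sum: 123·(9/14) + 41·(-9/7) + 9/4·(32/21) + (-477)·(5/42) = -27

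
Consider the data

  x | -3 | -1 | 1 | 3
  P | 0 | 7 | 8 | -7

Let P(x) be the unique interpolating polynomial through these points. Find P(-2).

29/8

Evaluate each Lagrange basis at x = -2:
L_0(-2) = (-1)·(-3)·(-5)/[(-2)·(-4)·(-6)] = 5/16
L_1(-2) = (1)·(-3)·(-5)/[(2)·(-2)·(-4)] = 15/16
L_2(-2) = (1)·(-1)·(-5)/[(4)·(2)·(-2)] = -5/16
L_3(-2) = (1)·(-1)·(-3)/[(6)·(4)·(2)] = 1/16
Sum: 0 + 7·(15/16) + 8·(-5/16) + (-7)·(1/16) = 29/8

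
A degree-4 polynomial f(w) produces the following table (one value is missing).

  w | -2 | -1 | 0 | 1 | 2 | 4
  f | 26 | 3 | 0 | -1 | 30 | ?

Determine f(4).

548

The 5 known values determine f uniquely (degree ≤ 4).
Evaluate each Lagrange basis at w = 4:
L_0(4) = (5)·(4)·(3)·(2)/[(-1)·(-2)·(-3)·(-4)] = 5
L_1(4) = (6)·(4)·(3)·(2)/[(1)·(-1)·(-2)·(-3)] = -24
L_2(4) = (6)·(5)·(3)·(2)/[(2)·(1)·(-1)·(-2)] = 45
L_3(4) = (6)·(5)·(4)·(2)/[(3)·(2)·(1)·(-1)] = -40
L_4(4) = (6)·(5)·(4)·(3)/[(4)·(3)·(2)·(1)] = 15
Sum: 26·(5) + 3·(-24) + 0 + (-1)·(-40) + 30·(15) = 548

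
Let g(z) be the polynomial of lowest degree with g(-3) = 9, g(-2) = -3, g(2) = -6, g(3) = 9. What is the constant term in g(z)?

L_0(z) = (z + 2)(z - 2)(z - 3) / [-30] = -(1/30)z^3 + (1/10)z^2 + (2/15)z - 2/5
L_1(z) = (z + 3)(z - 2)(z - 3) / [20] = (1/20)z^3 - (1/10)z^2 - (9/20)z + 9/10
L_2(z) = (z + 3)(z + 2)(z - 3) / [-20] = -(1/20)z^3 - (1/10)z^2 + (9/20)z + 9/10
L_3(z) = (z + 3)(z + 2)(z - 2) / [30] = (1/30)z^3 + (1/10)z^2 - (2/15)z - 2/5
g(z) = 9·L_0 + (-3)·L_1 + (-6)·L_2 + 9·L_3
Only the constant term is needed; take it from each L_i and combine:
9·(-2/5) + (-3)·(9/10) + (-6)·(9/10) + 9·(-2/5) = -153/10

-153/10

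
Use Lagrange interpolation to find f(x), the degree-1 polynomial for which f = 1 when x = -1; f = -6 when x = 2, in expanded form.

Build the Lagrange basis polynomials:
L_0(x) = (x - 2) / [-3] = -(1/3)x + 2/3
L_1(x) = (x + 1) / [3] = (1/3)x + 1/3
f(x) = 1·L_0 + (-6)·L_1
  1·L_0(x) = -(1/3)x + 2/3
  (-6)·L_1(x) = -2x - 2
Adding term by term: -(7/3)x - 4/3

f(x) = -(7/3)x - 4/3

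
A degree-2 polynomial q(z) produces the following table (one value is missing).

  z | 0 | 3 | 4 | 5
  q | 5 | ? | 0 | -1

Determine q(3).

The 3 known values determine q uniquely (degree ≤ 2).
L_0(3) = (-1)·(-2)/[(-4)·(-5)] = 1/10
L_1(3) = (3)·(-2)/[(4)·(-1)] = 3/2
L_2(3) = (3)·(-1)/[(5)·(1)] = -3/5
Sum: 5·(1/10) + 0 + (-1)·(-3/5) = 11/10

11/10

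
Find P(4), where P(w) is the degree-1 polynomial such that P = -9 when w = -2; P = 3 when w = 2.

L_0(4) = (2)/[(-4)] = -1/2
L_1(4) = (6)/[(4)] = 3/2
Sum: (-9)·(-1/2) + 3·(3/2) = 9

9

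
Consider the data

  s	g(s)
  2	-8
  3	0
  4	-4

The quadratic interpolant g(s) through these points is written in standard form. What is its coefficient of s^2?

The leading coefficient equals the top divided difference g[2,3,4].
g[2,3] = (0 - (-8)) / (3 - 2) = 8
g[3,4] = (-4 - 0) / (4 - 3) = -4
g[2,3,4] = (-4 - 8) / (4 - 2) = -6

-6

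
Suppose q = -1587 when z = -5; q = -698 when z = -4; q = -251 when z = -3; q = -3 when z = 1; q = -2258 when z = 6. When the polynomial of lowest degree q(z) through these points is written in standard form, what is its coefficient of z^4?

Build the Lagrange basis polynomials:
L_0(z) = (z + 4)(z + 3)(z - 1)(z - 6) / [132] = (1/132)z^4 - (31/132)z^2 - (7/22)z + 6/11
L_1(z) = (z + 5)(z + 3)(z - 1)(z - 6) / [-50] = -(1/50)z^4 - (1/50)z^3 + (7/10)z^2 + (57/50)z - 9/5
L_2(z) = (z + 5)(z + 4)(z - 1)(z - 6) / [72] = (1/72)z^4 + (1/36)z^3 - (37/72)z^2 - (43/36)z + 5/3
L_3(z) = (z + 5)(z + 4)(z + 3)(z - 6) / [-600] = -(1/600)z^4 - (1/100)z^3 + (1/24)z^2 + (37/100)z + 3/5
L_4(z) = (z + 5)(z + 4)(z + 3)(z - 1) / [4950] = (1/4950)z^4 + (1/450)z^3 + (7/990)z^2 + (13/4950)z - 2/165
q(z) = (-1587)·L_0 + (-698)·L_1 + (-251)·L_2 + (-3)·L_3 + (-2258)·L_4
Only the coefficient of z^4 is needed; take it from each L_i and combine:
(-1587)·(1/132) + (-698)·(-1/50) + (-251)·(1/72) + (-3)·(-1/600) + (-2258)·(1/4950) = -2

-2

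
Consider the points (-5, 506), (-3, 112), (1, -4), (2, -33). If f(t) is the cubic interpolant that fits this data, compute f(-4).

261

Using Newton's divided-difference form:
f[-5,-3] = (112 - 506) / (-3 - (-5)) = -197
f[-3,1] = (-4 - 112) / (1 - (-3)) = -29
f[1,2] = (-33 - (-4)) / (2 - 1) = -29
f[-5,-3,1] = (-29 - (-197)) / (1 - (-5)) = 28
f[-3,1,2] = (-29 - (-29)) / (2 - (-3)) = 0
f[-5,-3,1,2] = (0 - 28) / (2 - (-5)) = -4
f(-4) = 506 + (-197)·(1) + 28·(1)·(-1) + (-4)·(1)·(-1)·(-5) = 261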